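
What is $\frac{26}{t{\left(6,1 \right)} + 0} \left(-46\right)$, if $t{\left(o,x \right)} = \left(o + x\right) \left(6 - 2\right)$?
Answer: $- \frac{299}{7} \approx -42.714$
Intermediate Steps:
$t{\left(o,x \right)} = 4 o + 4 x$ ($t{\left(o,x \right)} = \left(o + x\right) 4 = 4 o + 4 x$)
$\frac{26}{t{\left(6,1 \right)} + 0} \left(-46\right) = \frac{26}{\left(4 \cdot 6 + 4 \cdot 1\right) + 0} \left(-46\right) = \frac{26}{\left(24 + 4\right) + 0} \left(-46\right) = \frac{26}{28 + 0} \left(-46\right) = \frac{26}{28} \left(-46\right) = 26 \cdot \frac{1}{28} \left(-46\right) = \frac{13}{14} \left(-46\right) = - \frac{299}{7}$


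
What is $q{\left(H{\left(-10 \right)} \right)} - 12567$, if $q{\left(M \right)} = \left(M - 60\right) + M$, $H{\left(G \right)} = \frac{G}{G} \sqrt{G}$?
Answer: $-12627 + 2 i \sqrt{10} \approx -12627.0 + 6.3246 i$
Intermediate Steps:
$H{\left(G \right)} = \sqrt{G}$ ($H{\left(G \right)} = 1 \sqrt{G} = \sqrt{G}$)
$q{\left(M \right)} = -60 + 2 M$ ($q{\left(M \right)} = \left(-60 + M\right) + M = -60 + 2 M$)
$q{\left(H{\left(-10 \right)} \right)} - 12567 = \left(-60 + 2 \sqrt{-10}\right) - 12567 = \left(-60 + 2 i \sqrt{10}\right) - 12567 = -12627 + 2 i \sqrt{10}$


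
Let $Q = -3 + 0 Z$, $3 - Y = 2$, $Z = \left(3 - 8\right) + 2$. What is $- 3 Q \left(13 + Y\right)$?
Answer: $126$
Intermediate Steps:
$Z = -3$ ($Z = \left(3 - 8\right) + 2 = -5 + 2 = -3$)
$Y = 1$ ($Y = 3 - 2 = 1$)
$Q = -3$ ($Q = -3 + 0 \left(-3\right) = -3 + 0 = -3$)
$- 3 Q \left(13 + Y\right) = \left(-3\right) \left(-3\right) \left(13 + 1\right) = 9 \cdot 14 = 126$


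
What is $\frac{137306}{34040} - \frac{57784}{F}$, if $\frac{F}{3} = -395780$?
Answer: $\frac{824979367}{202085268} \approx 4.0823$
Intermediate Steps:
$F = -1187340$ ($F = 3 \left(-395780\right) = -1187340$)
$\frac{137306}{34040} - \frac{57784}{F} = \frac{137306}{34040} - \frac{57784}{-1187340} = 137306 \cdot \frac{1}{34040} - - \frac{14446}{296835} = \frac{68653}{17020} + \frac{14446}{296835} = \frac{824979367}{202085268}$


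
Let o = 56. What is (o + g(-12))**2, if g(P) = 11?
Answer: 4489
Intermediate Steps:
(o + g(-12))**2 = (56 + 11)**2 = 67**2 = 4489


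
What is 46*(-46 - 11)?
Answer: -2622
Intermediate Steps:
46*(-46 - 11) = 46*(-57) = -2622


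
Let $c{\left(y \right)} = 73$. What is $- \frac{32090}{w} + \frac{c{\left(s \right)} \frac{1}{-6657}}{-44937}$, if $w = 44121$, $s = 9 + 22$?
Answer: $- \frac{457122827237}{628504924509} \approx -0.72732$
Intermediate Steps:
$s = 31$
$- \frac{32090}{w} + \frac{c{\left(s \right)} \frac{1}{-6657}}{-44937} = - \frac{32090}{44121} + \frac{73 \frac{1}{-6657}}{-44937} = \left(-32090\right) \frac{1}{44121} + 73 \left(- \frac{1}{6657}\right) \left(- \frac{1}{44937}\right) = - \frac{32090}{44121} - - \frac{73}{299145609} = - \frac{32090}{44121} + \frac{73}{299145609} = - \frac{457122827237}{628504924509}$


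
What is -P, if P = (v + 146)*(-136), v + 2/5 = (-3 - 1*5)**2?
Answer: 142528/5 ≈ 28506.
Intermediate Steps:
v = 318/5 (v = -2/5 + (-3 - 1*5)**2 = -2/5 + (-3 - 5)**2 = -2/5 + (-8)**2 = -2/5 + 64 = 318/5 ≈ 63.600)
P = -142528/5 (P = (318/5 + 146)*(-136) = (1048/5)*(-136) = -142528/5 ≈ -28506.)
-P = -1*(-142528/5) = 142528/5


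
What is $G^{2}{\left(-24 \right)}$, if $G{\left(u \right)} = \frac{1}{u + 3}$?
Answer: $\frac{1}{441} \approx 0.0022676$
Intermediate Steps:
$G{\left(u \right)} = \frac{1}{3 + u}$
$G^{2}{\left(-24 \right)} = \left(\frac{1}{3 - 24}\right)^{2} = \left(\frac{1}{-21}\right)^{2} = \left(- \frac{1}{21}\right)^{2} = \frac{1}{441}$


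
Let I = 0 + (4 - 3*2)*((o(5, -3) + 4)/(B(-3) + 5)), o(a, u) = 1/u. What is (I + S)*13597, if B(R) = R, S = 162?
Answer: 6458575/3 ≈ 2.1529e+6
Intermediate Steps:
o(a, u) = 1/u
I = -11/3 (I = 0 + (4 - 3*2)*((1/(-3) + 4)/(-3 + 5)) = 0 + (4 - 6)*((-⅓ + 4)/2) = 0 - 22/(3*2) = 0 - 2*11/6 = 0 - 11/3 = -11/3 ≈ -3.6667)
(I + S)*13597 = (-11/3 + 162)*13597 = (475/3)*13597 = 6458575/3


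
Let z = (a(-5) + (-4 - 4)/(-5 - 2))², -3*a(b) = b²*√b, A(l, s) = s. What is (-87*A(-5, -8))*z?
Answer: -35391368/147 - 92800*I*√5/7 ≈ -2.4076e+5 - 29644.0*I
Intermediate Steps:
a(b) = -b^(5/2)/3 (a(b) = -b²*√b/3 = -b^(5/2)/3)
z = (8/7 - 25*I*√5/3)² (z = (-25*I*√5/3 + (-4 - 4)/(-5 - 2))² = (-25*I*√5/3 - 8/(-7))² = (-25*I*√5/3 - 8*(-⅐))² = (-25*I*√5/3 + 8/7)² = (8/7 - 25*I*√5/3)² ≈ -345.92 - 42.592*I)
(-87*A(-5, -8))*z = (-87*(-8))*((24 - 175*I*√5)²/441) = 696*((24 - 175*I*√5)²/441) = 232*(24 - 175*I*√5)²/147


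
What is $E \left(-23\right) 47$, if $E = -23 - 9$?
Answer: $34592$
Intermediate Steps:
$E = -32$
$E \left(-23\right) 47 = \left(-32\right) \left(-23\right) 47 = 736 \cdot 47 = 34592$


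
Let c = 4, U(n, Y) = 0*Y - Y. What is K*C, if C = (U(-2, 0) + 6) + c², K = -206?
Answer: -4532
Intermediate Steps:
U(n, Y) = -Y (U(n, Y) = 0 - Y = -Y)
C = 22 (C = (-1*0 + 6) + 4² = (0 + 6) + 16 = 6 + 16 = 22)
K*C = -206*22 = -4532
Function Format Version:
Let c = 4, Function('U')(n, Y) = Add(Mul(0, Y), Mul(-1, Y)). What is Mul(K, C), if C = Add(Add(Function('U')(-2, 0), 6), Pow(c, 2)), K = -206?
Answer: -4532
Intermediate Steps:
Function('U')(n, Y) = Mul(-1, Y) (Function('U')(n, Y) = Add(0, Mul(-1, Y)) = Mul(-1, Y))
C = 22 (C = Add(Add(Mul(-1, 0), 6), Pow(4, 2)) = Add(Add(0, 6), 16) = Add(6, 16) = 22)
Mul(K, C) = Mul(-206, 22) = -4532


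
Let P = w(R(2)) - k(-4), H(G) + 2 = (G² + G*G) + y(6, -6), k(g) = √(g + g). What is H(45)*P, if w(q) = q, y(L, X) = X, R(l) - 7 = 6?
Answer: 52546 - 8084*I*√2 ≈ 52546.0 - 11433.0*I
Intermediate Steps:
k(g) = √2*√g (k(g) = √(2*g) = √2*√g)
R(l) = 13 (R(l) = 7 + 6 = 13)
H(G) = -8 + 2*G² (H(G) = -2 + ((G² + G*G) - 6) = -2 + ((G² + G²) - 6) = -2 + (2*G² - 6) = -2 + (-6 + 2*G²) = -8 + 2*G²)
P = 13 - 2*I*√2 (P = 13 - √2*√(-4) = 13 - √2*2*I = 13 - 2*I*√2 ≈ 13.0 - 2.8284*I)
H(45)*P = (-8 + 2*45²)*(13 - 2*I*√2) = (-8 + 2*2025)*(13 - 2*I*√2) = (-8 + 4050)*(13 - 2*I*√2) = 4042*(13 - 2*I*√2) = 52546 - 8084*I*√2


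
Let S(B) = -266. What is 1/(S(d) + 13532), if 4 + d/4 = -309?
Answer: 1/13266 ≈ 7.5381e-5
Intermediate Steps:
d = -1252 (d = -16 + 4*(-309) = -16 - 1236 = -1252)
1/(S(d) + 13532) = 1/(-266 + 13532) = 1/13266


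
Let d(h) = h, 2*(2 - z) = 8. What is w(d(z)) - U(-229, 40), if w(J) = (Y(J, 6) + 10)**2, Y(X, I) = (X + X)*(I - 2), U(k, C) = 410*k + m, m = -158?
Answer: 94084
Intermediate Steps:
z = -2 (z = 2 - 1/2*8 = 2 - 4 = -2)
U(k, C) = -158 + 410*k (U(k, C) = 410*k - 158 = -158 + 410*k)
Y(X, I) = 2*X*(-2 + I) (Y(X, I) = (2*X)*(-2 + I) = 2*X*(-2 + I))
w(J) = (10 + 8*J)**2 (w(J) = (2*J*(-2 + 6) + 10)**2 = (2*J*4 + 10)**2 = (8*J + 10)**2 = (10 + 8*J)**2)
w(d(z)) - U(-229, 40) = 4*(5 + 4*(-2))**2 - (-158 + 410*(-229)) = 4*(5 - 8)**2 - (-158 - 93890) = 4*(-3)**2 - 1*(-94048) = 4*9 + 94048 = 36 + 94048 = 94084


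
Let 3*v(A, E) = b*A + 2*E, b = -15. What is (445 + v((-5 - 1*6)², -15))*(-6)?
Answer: 1020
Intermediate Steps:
v(A, E) = -5*A + 2*E/3 (v(A, E) = (-15*A + 2*E)/3 = -5*A + 2*E/3)
(445 + v((-5 - 1*6)², -15))*(-6) = (445 + (-5*(-5 - 1*6)² + (⅔)*(-15)))*(-6) = (445 + (-5*(-5 - 6)² - 10))*(-6) = (445 + (-5*(-11)² - 10))*(-6) = (445 + (-5*121 - 10))*(-6) = (445 + (-605 - 10))*(-6) = (445 - 615)*(-6) = -170*(-6) = 1020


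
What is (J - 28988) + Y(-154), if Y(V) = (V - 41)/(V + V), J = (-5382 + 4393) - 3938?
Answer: -10445625/308 ≈ -33914.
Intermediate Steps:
J = -4927 (J = -989 - 3938 = -4927)
Y(V) = (-41 + V)/(2*V) (Y(V) = (-41 + V)/((2*V)) = (-41 + V)*(1/(2*V)) = (-41 + V)/(2*V))
(J - 28988) + Y(-154) = (-4927 - 28988) + (½)*(-41 - 154)/(-154) = -33915 + (½)*(-1/154)*(-195) = -33915 + 195/308 = -10445625/308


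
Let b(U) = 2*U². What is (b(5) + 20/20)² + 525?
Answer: 3126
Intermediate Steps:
(b(5) + 20/20)² + 525 = (2*5² + 20/20)² + 525 = (2*25 + 20*(1/20))² + 525 = (50 + 1)² + 525 = 51² + 525 = 2601 + 525 = 3126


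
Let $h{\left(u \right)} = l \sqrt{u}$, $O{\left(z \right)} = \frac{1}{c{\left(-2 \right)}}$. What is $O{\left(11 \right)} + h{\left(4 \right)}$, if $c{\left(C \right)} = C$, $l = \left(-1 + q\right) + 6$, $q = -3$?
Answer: $\frac{7}{2} \approx 3.5$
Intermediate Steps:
$l = 2$ ($l = \left(-1 - 3\right) + 6 = -4 + 6 = 2$)
$O{\left(z \right)} = - \frac{1}{2}$ ($O{\left(z \right)} = \frac{1}{-2} = - \frac{1}{2}$)
$h{\left(u \right)} = 2 \sqrt{u}$
$O{\left(11 \right)} + h{\left(4 \right)} = - \frac{1}{2} + 2 \sqrt{4} = - \frac{1}{2} + 2 \cdot 2 = - \frac{1}{2} + 4 = \frac{7}{2}$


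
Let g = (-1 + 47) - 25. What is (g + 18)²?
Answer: 1521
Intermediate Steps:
g = 21 (g = 46 - 25 = 21)
(g + 18)² = (21 + 18)² = 39² = 1521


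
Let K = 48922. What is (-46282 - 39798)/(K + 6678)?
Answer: -1076/695 ≈ -1.5482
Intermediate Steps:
(-46282 - 39798)/(K + 6678) = (-46282 - 39798)/(48922 + 6678) = -86080/55600 = -86080*1/55600 = -1076/695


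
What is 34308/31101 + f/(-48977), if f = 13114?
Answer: 424148134/507744559 ≈ 0.83536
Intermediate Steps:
34308/31101 + f/(-48977) = 34308/31101 + 13114/(-48977) = 34308*(1/31101) + 13114*(-1/48977) = 11436/10367 - 13114/48977 = 424148134/507744559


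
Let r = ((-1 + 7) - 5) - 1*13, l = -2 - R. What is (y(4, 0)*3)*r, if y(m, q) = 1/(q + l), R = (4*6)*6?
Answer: 18/73 ≈ 0.24658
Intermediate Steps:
R = 144 (R = 24*6 = 144)
l = -146 (l = -2 - 1*144 = -2 - 144 = -146)
y(m, q) = 1/(-146 + q) (y(m, q) = 1/(q - 146) = 1/(-146 + q))
r = -12 (r = (6 - 5) - 13 = 1 - 13 = -12)
(y(4, 0)*3)*r = (3/(-146 + 0))*(-12) = (3/(-146))*(-12) = -1/146*3*(-12) = -3/146*(-12) = 18/73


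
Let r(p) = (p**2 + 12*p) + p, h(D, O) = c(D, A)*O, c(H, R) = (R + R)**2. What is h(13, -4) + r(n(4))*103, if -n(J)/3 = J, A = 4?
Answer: -1492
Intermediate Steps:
n(J) = -3*J
c(H, R) = 4*R**2 (c(H, R) = (2*R)**2 = 4*R**2)
h(D, O) = 64*O (h(D, O) = (4*4**2)*O = (4*16)*O = 64*O)
r(p) = p**2 + 13*p
h(13, -4) + r(n(4))*103 = 64*(-4) + ((-3*4)*(13 - 3*4))*103 = -256 - 12*(13 - 12)*103 = -256 - 12*1*103 = -256 - 12*103 = -256 - 1236 = -1492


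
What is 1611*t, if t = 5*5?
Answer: 40275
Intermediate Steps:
t = 25
1611*t = 1611*25 = 40275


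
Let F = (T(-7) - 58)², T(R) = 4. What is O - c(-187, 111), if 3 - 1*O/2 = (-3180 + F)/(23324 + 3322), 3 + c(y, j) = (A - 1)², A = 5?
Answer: -30999/4441 ≈ -6.9802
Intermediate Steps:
c(y, j) = 13 (c(y, j) = -3 + (5 - 1)² = -3 + 4² = -3 + 16 = 13)
F = 2916 (F = (4 - 58)² = (-54)² = 2916)
O = 26734/4441 (O = 6 - 2*(-3180 + 2916)/(23324 + 3322) = 6 - (-528)/26646 = 6 - 2*(-44/4441) = 6 + 88/4441 = 26734/4441 ≈ 6.0198)
O - c(-187, 111) = 26734/4441 - 1*13 = 26734/4441 - 13 = -30999/4441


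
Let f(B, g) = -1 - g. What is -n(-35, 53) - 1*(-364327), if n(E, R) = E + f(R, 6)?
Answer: 364369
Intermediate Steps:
n(E, R) = -7 + E (n(E, R) = E + (-1 - 1*6) = E + (-1 - 6) = E - 7 = -7 + E)
-n(-35, 53) - 1*(-364327) = -(-7 - 35) - 1*(-364327) = -1*(-42) + 364327 = 42 + 364327 = 364369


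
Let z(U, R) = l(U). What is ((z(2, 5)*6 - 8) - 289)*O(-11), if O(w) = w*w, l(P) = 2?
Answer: -34485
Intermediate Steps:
z(U, R) = 2
O(w) = w²
((z(2, 5)*6 - 8) - 289)*O(-11) = ((2*6 - 8) - 289)*(-11)² = ((12 - 8) - 289)*121 = (4 - 289)*121 = -285*121 = -34485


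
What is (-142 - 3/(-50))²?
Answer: 50367409/2500 ≈ 20147.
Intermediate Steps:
(-142 - 3/(-50))² = (-142 - 3*(-1/50))² = (-142 + 3/50)² = (-7097/50)² = 50367409/2500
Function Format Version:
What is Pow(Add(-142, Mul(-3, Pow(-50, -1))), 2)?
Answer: Rational(50367409, 2500) ≈ 20147.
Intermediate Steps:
Pow(Add(-142, Mul(-3, Pow(-50, -1))), 2) = Pow(Add(-142, Mul(-3, Rational(-1, 50))), 2) = Pow(Add(-142, Rational(3, 50)), 2) = Pow(Rational(-7097, 50), 2) = Rational(50367409, 2500)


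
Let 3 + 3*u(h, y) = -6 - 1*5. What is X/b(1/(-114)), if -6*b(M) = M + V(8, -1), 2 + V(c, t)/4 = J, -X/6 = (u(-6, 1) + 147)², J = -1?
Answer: -83142024/1369 ≈ -60732.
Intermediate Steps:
u(h, y) = -14/3 (u(h, y) = -1 + (-6 - 1*5)/3 = -1 + (-6 - 5)/3 = -1 + (⅓)*(-11) = -1 - 11/3 = -14/3)
X = -364658/3 (X = -6*(-14/3 + 147)² = -6*(427/3)² = -6*182329/9 = -364658/3 ≈ -1.2155e+5)
V(c, t) = -12 (V(c, t) = -8 + 4*(-1) = -8 - 4 = -12)
b(M) = 2 - M/6 (b(M) = -(M - 12)/6 = -(-12 + M)/6 = 2 - M/6)
X/b(1/(-114)) = -364658/(3*(2 - ⅙/(-114))) = -364658/(3*(2 - ⅙*(-1/114))) = -364658/(3*(2 + 1/684)) = -364658/(3*1369/684) = -364658/3*684/1369 = -83142024/1369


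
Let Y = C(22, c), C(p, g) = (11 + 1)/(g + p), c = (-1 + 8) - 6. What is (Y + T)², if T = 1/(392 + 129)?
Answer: 39375625/143592289 ≈ 0.27422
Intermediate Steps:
c = 1 (c = 7 - 6 = 1)
C(p, g) = 12/(g + p)
Y = 12/23 (Y = 12/(1 + 22) = 12/23 ≈ 0.52174)
T = 1/521 ≈ 0.0019194
(Y + T)² = (12/23 + 1/521)² = (6275/11983)² = 39375625/143592289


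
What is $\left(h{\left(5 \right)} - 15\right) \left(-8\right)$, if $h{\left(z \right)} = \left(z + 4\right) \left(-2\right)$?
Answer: $264$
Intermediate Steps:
$h{\left(z \right)} = -8 - 2 z$ ($h{\left(z \right)} = \left(4 + z\right) \left(-2\right) = -8 - 2 z$)
$\left(h{\left(5 \right)} - 15\right) \left(-8\right) = \left(\left(-8 - 10\right) - 15\right) \left(-8\right) = \left(-18 - 15\right) \left(-8\right) = \left(-33\right) \left(-8\right) = 264$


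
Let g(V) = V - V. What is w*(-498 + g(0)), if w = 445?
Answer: -221610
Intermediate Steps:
g(V) = 0
w*(-498 + g(0)) = 445*(-498 + 0) = 445*(-498) = -221610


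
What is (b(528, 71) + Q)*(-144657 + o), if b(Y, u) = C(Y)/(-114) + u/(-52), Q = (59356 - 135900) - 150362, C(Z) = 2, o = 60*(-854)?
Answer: 3378236145109/76 ≈ 4.4450e+10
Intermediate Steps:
o = -51240
Q = -226906 (Q = -76544 - 150362 = -226906)
b(Y, u) = -1/57 - u/52 (b(Y, u) = 2/(-114) + u/(-52) = 2*(-1/114) + u*(-1/52) = -1/57 - u/52)
(b(528, 71) + Q)*(-144657 + o) = ((-1/57 - 1/52*71) - 226906)*(-144657 - 51240) = ((-1/57 - 71/52) - 226906)*(-195897) = (-4099/2964 - 226906)*(-195897) = -672553483/2964*(-195897) = 3378236145109/76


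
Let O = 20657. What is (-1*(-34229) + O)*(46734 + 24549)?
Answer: 3912438738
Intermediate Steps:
(-1*(-34229) + O)*(46734 + 24549) = (-1*(-34229) + 20657)*(46734 + 24549) = (34229 + 20657)*71283 = 54886*71283 = 3912438738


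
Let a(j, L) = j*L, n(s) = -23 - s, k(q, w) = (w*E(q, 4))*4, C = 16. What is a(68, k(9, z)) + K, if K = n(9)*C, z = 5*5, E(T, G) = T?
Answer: 60688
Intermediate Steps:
z = 25
k(q, w) = 4*q*w (k(q, w) = (w*q)*4 = (q*w)*4 = 4*q*w)
a(j, L) = L*j
K = -512 (K = (-23 - 1*9)*16 = (-23 - 9)*16 = -32*16 = -512)
a(68, k(9, z)) + K = (4*9*25)*68 - 512 = 900*68 - 512 = 61200 - 512 = 60688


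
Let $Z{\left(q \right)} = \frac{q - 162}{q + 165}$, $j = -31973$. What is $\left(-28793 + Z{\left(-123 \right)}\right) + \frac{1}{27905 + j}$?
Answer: $- \frac{820102705}{28476} \approx -28800.0$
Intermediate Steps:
$Z{\left(q \right)} = \frac{-162 + q}{165 + q}$
$\left(-28793 + Z{\left(-123 \right)}\right) + \frac{1}{27905 + j} = \left(-28793 + \frac{-162 - 123}{165 - 123}\right) + \frac{1}{27905 - 31973} = \left(-28793 + \frac{1}{42} \left(-285\right)\right) + \frac{1}{-4068} = \left(-28793 + \frac{1}{42} \left(-285\right)\right) - \frac{1}{4068} = \left(-28793 - \frac{95}{14}\right) - \frac{1}{4068} = - \frac{403197}{14} - \frac{1}{4068} = - \frac{820102705}{28476}$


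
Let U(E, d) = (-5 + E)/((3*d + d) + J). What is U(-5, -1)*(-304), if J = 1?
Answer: -3040/3 ≈ -1013.3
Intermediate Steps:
U(E, d) = (-5 + E)/(1 + 4*d) (U(E, d) = (-5 + E)/((3*d + d) + 1) = (-5 + E)/(4*d + 1) = (-5 + E)/(1 + 4*d))
U(-5, -1)*(-304) = ((-5 - 5)/(1 + 4*(-1)))*(-304) = (-10/(1 - 4))*(-304) = (-10/(-3))*(-304) = -⅓*(-10)*(-304) = (10/3)*(-304) = -3040/3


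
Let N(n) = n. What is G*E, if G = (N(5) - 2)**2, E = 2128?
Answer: 19152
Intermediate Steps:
G = 9 (G = (5 - 2)**2 = 3**2 = 9)
G*E = 9*2128 = 19152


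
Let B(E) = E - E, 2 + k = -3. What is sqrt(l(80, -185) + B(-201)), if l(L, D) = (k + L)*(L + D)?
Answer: 15*I*sqrt(35) ≈ 88.741*I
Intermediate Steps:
k = -5 (k = -2 - 3 = -5)
l(L, D) = (-5 + L)*(D + L) (l(L, D) = (-5 + L)*(L + D) = (-5 + L)*(D + L))
B(E) = 0
sqrt(l(80, -185) + B(-201)) = sqrt((80**2 - 5*(-185) - 5*80 - 185*80) + 0) = sqrt((6400 + 925 - 400 - 14800) + 0) = sqrt(-7875 + 0) = sqrt(-7875) = 15*I*sqrt(35)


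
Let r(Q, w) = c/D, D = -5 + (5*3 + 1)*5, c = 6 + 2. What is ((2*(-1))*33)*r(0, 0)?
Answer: -176/25 ≈ -7.0400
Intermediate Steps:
c = 8
D = 75 (D = -5 + (15 + 1)*5 = -5 + 16*5 = -5 + 80 = 75)
r(Q, w) = 8/75
((2*(-1))*33)*r(0, 0) = ((2*(-1))*33)*(8/75) = -2*33*(8/75) = -66*8/75 = -176/25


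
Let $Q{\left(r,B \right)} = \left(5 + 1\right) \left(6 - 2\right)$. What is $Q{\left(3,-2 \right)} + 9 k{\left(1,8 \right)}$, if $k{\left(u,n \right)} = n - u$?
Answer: $87$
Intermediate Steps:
$Q{\left(r,B \right)} = 24$ ($Q{\left(r,B \right)} = 6 \cdot 4 = 24$)
$Q{\left(3,-2 \right)} + 9 k{\left(1,8 \right)} = 24 + 9 \left(8 - 1\right) = 24 + 9 \cdot 7 = 24 + 63 = 87$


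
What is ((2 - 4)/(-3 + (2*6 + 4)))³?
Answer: -8/2197 ≈ -0.0036413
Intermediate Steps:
((2 - 4)/(-3 + (2*6 + 4)))³ = (-2/(-3 + (12 + 4)))³ = (-2/(-3 + 16))³ = (-2/13)³ = -8/2197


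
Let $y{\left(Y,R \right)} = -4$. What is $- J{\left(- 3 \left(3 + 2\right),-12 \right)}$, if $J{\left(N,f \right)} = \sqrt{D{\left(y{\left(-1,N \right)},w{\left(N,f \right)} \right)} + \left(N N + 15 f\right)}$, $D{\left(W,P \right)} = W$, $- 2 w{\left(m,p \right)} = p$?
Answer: $- \sqrt{41} \approx -6.4031$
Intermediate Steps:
$w{\left(m,p \right)} = - \frac{p}{2}$
$J{\left(N,f \right)} = \sqrt{-4 + N^{2} + 15 f}$ ($J{\left(N,f \right)} = \sqrt{-4 + \left(N N + 15 f\right)} = \sqrt{-4 + \left(N^{2} + 15 f\right)} = \sqrt{-4 + N^{2} + 15 f}$)
$- J{\left(- 3 \left(3 + 2\right),-12 \right)} = - \sqrt{-4 + \left(- 3 \left(3 + 2\right)\right)^{2} + 15 \left(-12\right)} = - \sqrt{-4 + \left(\left(-3\right) 5\right)^{2} - 180} = - \sqrt{-4 + \left(-15\right)^{2} - 180} = - \sqrt{-4 + 225 - 180} = - \sqrt{41}$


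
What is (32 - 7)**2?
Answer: 625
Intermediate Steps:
(32 - 7)**2 = 25**2 = 625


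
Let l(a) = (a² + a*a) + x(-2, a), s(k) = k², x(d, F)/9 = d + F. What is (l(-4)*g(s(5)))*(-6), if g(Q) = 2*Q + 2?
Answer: 6864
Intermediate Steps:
x(d, F) = 9*F + 9*d (x(d, F) = 9*(d + F) = 9*(F + d) = 9*F + 9*d)
l(a) = -18 + 2*a² + 9*a (l(a) = (a² + a*a) + (9*a + 9*(-2)) = (a² + a²) + (9*a - 18) = 2*a² + (-18 + 9*a) = -18 + 2*a² + 9*a)
g(Q) = 2 + 2*Q
(l(-4)*g(s(5)))*(-6) = ((-18 + 2*(-4)² + 9*(-4))*(2 + 2*5²))*(-6) = ((-18 + 2*16 - 36)*(2 + 2*25))*(-6) = ((-18 + 32 - 36)*(2 + 50))*(-6) = -22*52*(-6) = -1144*(-6) = 6864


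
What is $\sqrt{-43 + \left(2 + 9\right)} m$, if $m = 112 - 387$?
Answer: $- 1100 i \sqrt{2} \approx - 1555.6 i$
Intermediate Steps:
$m = -275$ ($m = 112 - 387 = -275$)
$\sqrt{-43 + \left(2 + 9\right)} m = \sqrt{-43 + \left(2 + 9\right)} \left(-275\right) = \sqrt{-43 + 11} \left(-275\right) = \sqrt{-32} \left(-275\right) = 4 i \sqrt{2} \left(-275\right) = - 1100 i \sqrt{2}$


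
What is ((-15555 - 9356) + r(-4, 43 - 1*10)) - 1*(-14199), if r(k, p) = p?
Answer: -10679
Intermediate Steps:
((-15555 - 9356) + r(-4, 43 - 1*10)) - 1*(-14199) = ((-15555 - 9356) + (43 - 1*10)) - 1*(-14199) = (-24911 + (43 - 10)) + 14199 = (-24911 + 33) + 14199 = -24878 + 14199 = -10679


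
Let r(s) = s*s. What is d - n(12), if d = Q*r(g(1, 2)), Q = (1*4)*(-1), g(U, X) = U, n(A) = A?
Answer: -16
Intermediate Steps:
Q = -4 (Q = 4*(-1) = -4)
r(s) = s**2
d = -4 (d = -4*1**2 = -4*1 = -4)
d - n(12) = -4 - 1*12 = -4 - 12 = -16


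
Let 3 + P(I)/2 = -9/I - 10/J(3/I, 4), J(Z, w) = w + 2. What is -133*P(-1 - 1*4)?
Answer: 11438/15 ≈ 762.53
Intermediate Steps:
J(Z, w) = 2 + w
P(I) = -28/3 - 18/I (P(I) = -6 + 2*(-9/I - 10/(2 + 4)) = -6 + 2*(-9/I - 10/6) = -6 + 2*(-9/I - 10*⅙) = -6 + 2*(-9/I - 5/3) = -6 + 2*(-5/3 - 9/I) = -6 + (-10/3 - 18/I) = -28/3 - 18/I)
-133*P(-1 - 1*4) = -133*(-28/3 - 18/(-1 - 1*4)) = -133*(-28/3 - 18/(-1 - 4)) = -133*(-28/3 - 18/(-5)) = -133*(-28/3 - 18*(-⅕)) = -133*(-28/3 + 18/5) = -133*(-86/15) = 11438/15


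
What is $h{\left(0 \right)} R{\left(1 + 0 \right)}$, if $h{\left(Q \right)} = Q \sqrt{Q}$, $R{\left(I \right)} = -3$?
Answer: $0$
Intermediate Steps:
$h{\left(Q \right)} = Q^{\frac{3}{2}}$
$h{\left(0 \right)} R{\left(1 + 0 \right)} = 0^{\frac{3}{2}} \left(-3\right) = 0 \left(-3\right) = 0$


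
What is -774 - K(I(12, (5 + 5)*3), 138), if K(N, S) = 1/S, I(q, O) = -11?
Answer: -106813/138 ≈ -774.01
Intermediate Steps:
-774 - K(I(12, (5 + 5)*3), 138) = -774 - 1/138 = -106813/138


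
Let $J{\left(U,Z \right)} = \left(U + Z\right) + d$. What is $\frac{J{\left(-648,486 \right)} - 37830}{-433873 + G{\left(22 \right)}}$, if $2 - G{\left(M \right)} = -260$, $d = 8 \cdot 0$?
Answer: $\frac{12664}{144537} \approx 0.087618$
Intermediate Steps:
$d = 0$
$G{\left(M \right)} = 262$ ($G{\left(M \right)} = 2 - -260 = 2 + 260 = 262$)
$J{\left(U,Z \right)} = U + Z$ ($J{\left(U,Z \right)} = \left(U + Z\right) + 0 = U + Z$)
$\frac{J{\left(-648,486 \right)} - 37830}{-433873 + G{\left(22 \right)}} = \frac{\left(-648 + 486\right) - 37830}{-433873 + 262} = \frac{-162 - 37830}{-433611} = \left(-37992\right) \left(- \frac{1}{433611}\right) = \frac{12664}{144537}$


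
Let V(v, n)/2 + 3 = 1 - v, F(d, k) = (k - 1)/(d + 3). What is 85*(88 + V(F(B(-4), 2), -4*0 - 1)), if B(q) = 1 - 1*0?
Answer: 14195/2 ≈ 7097.5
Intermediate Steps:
B(q) = 1 (B(q) = 1 + 0 = 1)
F(d, k) = (-1 + k)/(3 + d)
V(v, n) = -4 - 2*v (V(v, n) = -6 + 2*(1 - v) = -6 + (2 - 2*v) = -4 - 2*v)
85*(88 + V(F(B(-4), 2), -4*0 - 1)) = 85*(88 + (-4 - 2*(-1 + 2)/(3 + 1))) = 85*(88 + (-4 - 2/4)) = 85*(88 + (-4 - 1/2)) = 85*(88 - 9/2) = 85*(167/2) = 14195/2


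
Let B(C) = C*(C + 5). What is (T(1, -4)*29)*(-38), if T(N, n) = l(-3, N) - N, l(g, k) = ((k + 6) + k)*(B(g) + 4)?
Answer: 18734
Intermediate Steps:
B(C) = C*(5 + C)
l(g, k) = (4 + g*(5 + g))*(6 + 2*k) (l(g, k) = ((k + 6) + k)*(g*(5 + g) + 4) = ((6 + k) + k)*(4 + g*(5 + g)) = (6 + 2*k)*(4 + g*(5 + g)) = (4 + g*(5 + g))*(6 + 2*k))
T(N, n) = -12 - 5*N (T(N, n) = (24 + 8*N + 6*(-3)*(5 - 3) + 2*(-3)*N*(5 - 3)) - N = (24 + 8*N + 6*(-3)*2 + 2*(-3)*N*2) - N = (24 + 8*N - 36 - 12*N) - N = (-12 - 4*N) - N = -12 - 5*N)
(T(1, -4)*29)*(-38) = ((-12 - 5*1)*29)*(-38) = ((-12 - 5)*29)*(-38) = -17*29*(-38) = -493*(-38) = 18734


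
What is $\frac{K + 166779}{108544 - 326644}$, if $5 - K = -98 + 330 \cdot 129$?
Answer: $- \frac{31078}{54525} \approx -0.56998$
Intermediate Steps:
$K = -42467$ ($K = 5 - \left(-98 + 330 \cdot 129\right) = 5 - \left(-98 + 42570\right) = 5 - 42472 = -42467$)
$\frac{K + 166779}{108544 - 326644} = \frac{-42467 + 166779}{108544 - 326644} = \frac{124312}{-218100} = 124312 \left(- \frac{1}{218100}\right) = - \frac{31078}{54525}$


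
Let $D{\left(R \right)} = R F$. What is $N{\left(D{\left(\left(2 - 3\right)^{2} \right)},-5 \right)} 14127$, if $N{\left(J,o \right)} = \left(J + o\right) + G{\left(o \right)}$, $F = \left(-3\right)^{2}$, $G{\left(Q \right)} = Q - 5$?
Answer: $-84762$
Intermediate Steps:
$G{\left(Q \right)} = -5 + Q$
$F = 9$
$D{\left(R \right)} = 9 R$ ($D{\left(R \right)} = R 9 = 9 R$)
$N{\left(J,o \right)} = -5 + J + 2 o$ ($N{\left(J,o \right)} = \left(J + o\right) + \left(-5 + o\right) = -5 + J + 2 o$)
$N{\left(D{\left(\left(2 - 3\right)^{2} \right)},-5 \right)} 14127 = \left(-5 + 9 \left(2 - 3\right)^{2} + 2 \left(-5\right)\right) 14127 = \left(-5 + 9 \left(-1\right)^{2} - 10\right) 14127 = \left(-5 + 9 \cdot 1 - 10\right) 14127 = \left(-5 + 9 - 10\right) 14127 = \left(-6\right) 14127 = -84762$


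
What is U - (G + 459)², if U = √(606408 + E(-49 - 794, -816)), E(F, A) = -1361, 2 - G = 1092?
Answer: -398161 + √605047 ≈ -3.9738e+5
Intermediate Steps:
G = -1090 (G = 2 - 1*1092 = 2 - 1092 = -1090)
U = √605047 (U = √(606408 - 1361) = √605047 ≈ 777.85)
U - (G + 459)² = √605047 - (-1090 + 459)² = √605047 - 1*(-631)² = √605047 - 1*398161 = √605047 - 398161 = -398161 + √605047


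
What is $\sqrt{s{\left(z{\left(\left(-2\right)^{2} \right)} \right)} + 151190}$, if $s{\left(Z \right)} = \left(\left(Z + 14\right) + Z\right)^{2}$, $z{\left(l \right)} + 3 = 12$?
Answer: $\sqrt{152214} \approx 390.15$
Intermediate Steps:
$z{\left(l \right)} = 9$ ($z{\left(l \right)} = -3 + 12 = 9$)
$s{\left(Z \right)} = \left(14 + 2 Z\right)^{2}$ ($s{\left(Z \right)} = \left(\left(14 + Z\right) + Z\right)^{2} = \left(14 + 2 Z\right)^{2}$)
$\sqrt{s{\left(z{\left(\left(-2\right)^{2} \right)} \right)} + 151190} = \sqrt{4 \left(7 + 9\right)^{2} + 151190} = \sqrt{4 \cdot 16^{2} + 151190} = \sqrt{4 \cdot 256 + 151190} = \sqrt{1024 + 151190} = \sqrt{152214}$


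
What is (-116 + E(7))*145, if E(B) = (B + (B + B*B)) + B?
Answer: -6670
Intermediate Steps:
E(B) = B² + 3*B (E(B) = (B + (B + B²)) + B = (B² + 2*B) + B = B² + 3*B)
(-116 + E(7))*145 = (-116 + 7*(3 + 7))*145 = (-116 + 7*10)*145 = (-116 + 70)*145 = -46*145 = -6670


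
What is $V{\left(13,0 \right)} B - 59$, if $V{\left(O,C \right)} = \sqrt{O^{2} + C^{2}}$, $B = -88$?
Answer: $-1203$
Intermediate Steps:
$V{\left(O,C \right)} = \sqrt{C^{2} + O^{2}}$
$V{\left(13,0 \right)} B - 59 = \sqrt{0^{2} + 13^{2}} \left(-88\right) - 59 = \sqrt{0 + 169} \left(-88\right) - 59 = \sqrt{169} \left(-88\right) - 59 = 13 \left(-88\right) - 59 = -1144 - 59 = -1203$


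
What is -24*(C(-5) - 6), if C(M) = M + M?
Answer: 384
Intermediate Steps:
C(M) = 2*M
-24*(C(-5) - 6) = -24*(2*(-5) - 6) = -24*(-10 - 6) = -24*(-16) = 384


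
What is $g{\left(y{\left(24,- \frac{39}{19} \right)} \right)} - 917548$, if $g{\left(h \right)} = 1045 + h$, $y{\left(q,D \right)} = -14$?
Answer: $-916517$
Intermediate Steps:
$g{\left(y{\left(24,- \frac{39}{19} \right)} \right)} - 917548 = \left(1045 - 14\right) - 917548 = 1031 - 917548 = -916517$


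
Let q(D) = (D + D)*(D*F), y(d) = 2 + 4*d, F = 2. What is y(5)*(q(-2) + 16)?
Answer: 704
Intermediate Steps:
q(D) = 4*D**2 (q(D) = (D + D)*(D*2) = (2*D)*(2*D) = 4*D**2)
y(5)*(q(-2) + 16) = (2 + 4*5)*(4*(-2)**2 + 16) = (2 + 20)*(4*4 + 16) = 22*(16 + 16) = 22*32 = 704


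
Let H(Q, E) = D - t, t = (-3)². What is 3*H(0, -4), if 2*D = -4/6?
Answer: -28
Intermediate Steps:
D = -⅓ (D = (-4/6)/2 = (-4*⅙)/2 = (½)*(-⅔) = -⅓ ≈ -0.33333)
t = 9
H(Q, E) = -28/3 (H(Q, E) = -⅓ - 1*9 = -⅓ - 9 = -28/3)
3*H(0, -4) = 3*(-28/3) = -28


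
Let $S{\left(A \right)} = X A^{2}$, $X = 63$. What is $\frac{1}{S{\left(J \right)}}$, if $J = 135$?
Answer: $\frac{1}{1148175} \approx 8.7095 \cdot 10^{-7}$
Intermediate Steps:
$S{\left(A \right)} = 63 A^{2}$
$\frac{1}{S{\left(J \right)}} = \frac{1}{63 \cdot 135^{2}} = \frac{1}{63 \cdot 18225} = \frac{1}{1148175}$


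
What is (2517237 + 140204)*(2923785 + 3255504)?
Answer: 16421095939449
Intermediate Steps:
(2517237 + 140204)*(2923785 + 3255504) = 2657441*6179289 = 16421095939449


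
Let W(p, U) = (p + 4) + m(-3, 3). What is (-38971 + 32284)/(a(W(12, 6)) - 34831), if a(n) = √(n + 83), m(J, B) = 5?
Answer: 232914897/1213198457 + 13374*√26/1213198457 ≈ 0.19204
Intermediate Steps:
W(p, U) = 9 + p (W(p, U) = (p + 4) + 5 = (4 + p) + 5 = 9 + p)
a(n) = √(83 + n)
(-38971 + 32284)/(a(W(12, 6)) - 34831) = (-38971 + 32284)/(√(83 + (9 + 12)) - 34831) = -6687/(√(83 + 21) - 34831) = -6687/(√104 - 34831) = -6687/(2*√26 - 34831) = -6687/(-34831 + 2*√26)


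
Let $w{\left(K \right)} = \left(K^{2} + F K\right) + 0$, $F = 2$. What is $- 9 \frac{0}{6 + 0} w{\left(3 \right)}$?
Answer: $0$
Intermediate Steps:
$w{\left(K \right)} = K^{2} + 2 K$ ($w{\left(K \right)} = \left(K^{2} + 2 K\right) + 0 = K^{2} + 2 K$)
$- 9 \frac{0}{6 + 0} w{\left(3 \right)} = - 9 \frac{0}{6 + 0} \cdot 3 \left(2 + 3\right) = - 9 \cdot \frac{0}{6} \cdot 3 \cdot 5 = - 9 \cdot 0 \cdot \frac{1}{6} \cdot 15 = - 9 \cdot 0 \cdot 15 = \left(-9\right) 0 = 0$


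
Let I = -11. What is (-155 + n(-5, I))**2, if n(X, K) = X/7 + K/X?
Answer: 28869129/1225 ≈ 23567.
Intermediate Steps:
n(X, K) = X/7 + K/X (n(X, K) = X*(1/7) + K/X = X/7 + K/X)
(-155 + n(-5, I))**2 = (-155 + ((1/7)*(-5) - 11/(-5)))**2 = (-155 + (-5/7 - 11*(-1/5)))**2 = (-155 + (-5/7 + 11/5))**2 = (-155 + 52/35)**2 = (-5373/35)**2 = 28869129/1225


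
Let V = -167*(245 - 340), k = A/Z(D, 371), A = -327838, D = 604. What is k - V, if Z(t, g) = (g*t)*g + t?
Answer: -659474643579/41567884 ≈ -15865.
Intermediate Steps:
Z(t, g) = t + t*g² (Z(t, g) = t*g² + t = t + t*g²)
k = -163919/41567884 (k = -327838*1/(604*(1 + 371²)) = -327838*1/(604*(1 + 137641)) = -327838/(604*137642) = -327838/83135768 = -327838*1/83135768 = -163919/41567884 ≈ -0.0039434)
V = 15865 (V = -167*(-95) = 15865)
k - V = -163919/41567884 - 1*15865 = -163919/41567884 - 15865 = -659474643579/41567884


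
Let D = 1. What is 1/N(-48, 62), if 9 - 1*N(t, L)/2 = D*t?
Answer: 1/114 ≈ 0.0087719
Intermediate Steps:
N(t, L) = 18 - 2*t
1/N(-48, 62) = 1/(18 - 2*(-48)) = 1/(18 + 96) = 1/114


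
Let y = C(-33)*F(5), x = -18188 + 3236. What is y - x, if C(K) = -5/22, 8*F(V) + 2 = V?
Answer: 2631537/176 ≈ 14952.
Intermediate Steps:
F(V) = -¼ + V/8
C(K) = -5/22 (C(K) = -5*1/22 = -5/22)
x = -14952
y = -15/176 (y = -5*(-¼ + (⅛)*5)/22 = -5*(-¼ + 5/8)/22 = -5/22*3/8 = -15/176 ≈ -0.085227)
y - x = -15/176 - 1*(-14952) = -15/176 + 14952 = 2631537/176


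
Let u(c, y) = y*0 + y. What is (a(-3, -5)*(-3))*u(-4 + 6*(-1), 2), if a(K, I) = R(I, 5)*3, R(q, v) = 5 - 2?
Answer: -54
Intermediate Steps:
R(q, v) = 3
a(K, I) = 9 (a(K, I) = 3*3 = 9)
u(c, y) = y (u(c, y) = 0 + y = y)
(a(-3, -5)*(-3))*u(-4 + 6*(-1), 2) = (9*(-3))*2 = -27*2 = -54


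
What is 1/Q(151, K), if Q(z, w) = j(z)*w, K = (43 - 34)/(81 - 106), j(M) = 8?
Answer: -25/72 ≈ -0.34722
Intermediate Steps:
K = -9/25 (K = 9/(-25) = 9*(-1/25) = -9/25 ≈ -0.36000)
Q(z, w) = 8*w
1/Q(151, K) = 1/(8*(-9/25)) = 1/(-72/25) = -25/72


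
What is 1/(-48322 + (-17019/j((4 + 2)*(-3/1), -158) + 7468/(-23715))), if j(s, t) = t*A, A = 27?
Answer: -3746970/181047315929 ≈ -2.0696e-5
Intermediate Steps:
j(s, t) = 27*t (j(s, t) = t*27 = 27*t)
1/(-48322 + (-17019/j((4 + 2)*(-3/1), -158) + 7468/(-23715))) = 1/(-48322 + (-17019/(27*(-158)) + 7468/(-23715))) = 1/(-48322 + (-17019/(-4266) + 7468*(-1/23715))) = 1/(-48322 + (-17019*(-1/4266) - 7468/23715)) = 1/(-48322 + (1891/474 - 7468/23715)) = 1/(-48322 + 13768411/3746970) = 1/(-181047315929/3746970) = -3746970/181047315929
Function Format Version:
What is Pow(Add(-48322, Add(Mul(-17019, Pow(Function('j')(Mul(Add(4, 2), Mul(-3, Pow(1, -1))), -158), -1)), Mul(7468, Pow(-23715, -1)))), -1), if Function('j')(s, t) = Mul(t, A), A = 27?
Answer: Rational(-3746970, 181047315929) ≈ -2.0696e-5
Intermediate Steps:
Function('j')(s, t) = Mul(27, t) (Function('j')(s, t) = Mul(t, 27) = Mul(27, t))
Pow(Add(-48322, Add(Mul(-17019, Pow(Function('j')(Mul(Add(4, 2), Mul(-3, Pow(1, -1))), -158), -1)), Mul(7468, Pow(-23715, -1)))), -1) = Pow(Add(-48322, Add(Mul(-17019, Pow(Mul(27, -158), -1)), Mul(7468, Pow(-23715, -1)))), -1) = Pow(Add(-48322, Add(Mul(-17019, Pow(-4266, -1)), Mul(7468, Rational(-1, 23715)))), -1) = Pow(Add(-48322, Add(Mul(-17019, Rational(-1, 4266)), Rational(-7468, 23715))), -1) = Pow(Add(-48322, Add(Rational(1891, 474), Rational(-7468, 23715))), -1) = Pow(Add(-48322, Rational(13768411, 3746970)), -1) = Pow(Rational(-181047315929, 3746970), -1) = Rational(-3746970, 181047315929)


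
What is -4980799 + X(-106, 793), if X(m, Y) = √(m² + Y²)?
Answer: -4980799 + √640085 ≈ -4.9800e+6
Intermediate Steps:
X(m, Y) = √(Y² + m²)
-4980799 + X(-106, 793) = -4980799 + √(793² + (-106)²) = -4980799 + √(628849 + 11236) = -4980799 + √640085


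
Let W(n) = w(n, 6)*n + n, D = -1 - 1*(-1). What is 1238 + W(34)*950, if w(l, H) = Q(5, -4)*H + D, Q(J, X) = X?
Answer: -741662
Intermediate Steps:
D = 0 (D = -1 + 1 = 0)
w(l, H) = -4*H (w(l, H) = -4*H + 0 = -4*H)
W(n) = -23*n (W(n) = (-4*6)*n + n = -24*n + n = -23*n)
1238 + W(34)*950 = 1238 - 23*34*950 = 1238 - 782*950 = 1238 - 742900 = -741662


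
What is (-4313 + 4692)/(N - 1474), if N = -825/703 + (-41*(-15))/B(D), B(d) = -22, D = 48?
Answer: -5861614/23247379 ≈ -0.25214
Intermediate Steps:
N = -450495/15466 (N = -825/703 - 41*(-15)/(-22) = -825*1/703 + 615*(-1/22) = -825/703 - 615/22 = -450495/15466 ≈ -29.128)
(-4313 + 4692)/(N - 1474) = (-4313 + 4692)/(-450495/15466 - 1474) = 379/(-23247379/15466) = 379*(-15466/23247379) = -5861614/23247379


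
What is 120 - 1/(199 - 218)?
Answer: 2281/19 ≈ 120.05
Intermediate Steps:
120 - 1/(199 - 218) = 120 - 1/(-19) = 120 - 1*(-1/19) = 120 + 1/19 = 2281/19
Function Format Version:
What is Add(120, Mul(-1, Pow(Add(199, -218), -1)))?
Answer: Rational(2281, 19) ≈ 120.05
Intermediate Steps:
Add(120, Mul(-1, Pow(Add(199, -218), -1))) = Add(120, Mul(-1, Pow(-19, -1))) = Add(120, Mul(-1, Rational(-1, 19))) = Add(120, Rational(1, 19)) = Rational(2281, 19)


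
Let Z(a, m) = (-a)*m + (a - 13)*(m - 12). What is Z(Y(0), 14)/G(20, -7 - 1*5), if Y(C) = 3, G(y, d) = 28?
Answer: -31/14 ≈ -2.2143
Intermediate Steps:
Z(a, m) = (-13 + a)*(-12 + m) - a*m (Z(a, m) = -a*m + (-13 + a)*(-12 + m) = (-13 + a)*(-12 + m) - a*m)
Z(Y(0), 14)/G(20, -7 - 1*5) = (156 - 13*14 - 12*3)/28 = (156 - 182 - 36)*(1/28) = -62*1/28 = -31/14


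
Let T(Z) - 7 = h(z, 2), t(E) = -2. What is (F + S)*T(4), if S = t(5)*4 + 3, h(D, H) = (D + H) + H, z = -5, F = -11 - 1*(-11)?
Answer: -30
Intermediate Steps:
F = 0 (F = -11 + 11 = 0)
h(D, H) = D + 2*H
T(Z) = 6 (T(Z) = 7 + (-5 + 2*2) = 7 + (-5 + 4) = 7 - 1 = 6)
S = -5 (S = -2*4 + 3 = -8 + 3 = -5)
(F + S)*T(4) = (0 - 5)*6 = -5*6 = -30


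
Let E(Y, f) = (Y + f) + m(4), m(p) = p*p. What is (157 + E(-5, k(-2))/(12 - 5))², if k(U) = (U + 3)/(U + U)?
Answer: 19704721/784 ≈ 25134.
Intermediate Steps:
m(p) = p²
k(U) = (3 + U)/(2*U) (k(U) = (3 + U)/((2*U)) = (3 + U)*(1/(2*U)) = (3 + U)/(2*U))
E(Y, f) = 16 + Y + f (E(Y, f) = (Y + f) + 4² = (Y + f) + 16 = 16 + Y + f)
(157 + E(-5, k(-2))/(12 - 5))² = (157 + (16 - 5 + (½)*(3 - 2)/(-2))/(12 - 5))² = (157 + (16 - 5 + (½)*(-½)*1)/7)² = (157 + (16 - 5 - ¼)*(⅐))² = (157 + (43/4)*(⅐))² = (157 + 43/28)² = (4439/28)² = 19704721/784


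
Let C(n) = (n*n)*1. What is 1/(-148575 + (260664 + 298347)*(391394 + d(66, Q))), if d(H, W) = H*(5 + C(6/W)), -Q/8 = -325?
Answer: 845000/185036305714731267 ≈ 4.5667e-12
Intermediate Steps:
Q = 2600 (Q = -8*(-325) = 2600)
C(n) = n**2 (C(n) = n**2*1 = n**2)
d(H, W) = H*(5 + 36/W**2) (d(H, W) = H*(5 + (6/W)**2) = H*(5 + 36/W**2))
1/(-148575 + (260664 + 298347)*(391394 + d(66, Q))) = 1/(-148575 + (260664 + 298347)*(391394 + (5*66 + 36*66/2600**2))) = 1/(-148575 + 559011*(391394 + (330 + 36*66*(1/6760000)))) = 1/(-148575 + 559011*(391394 + (330 + 297/845000))) = 1/(-148575 + 559011*(391394 + 278850297/845000)) = 1/(-148575 + 559011*(331006780297/845000)) = 1/(-148575 + 185036431260606267/845000) = 1/(185036305714731267/845000) = 845000/185036305714731267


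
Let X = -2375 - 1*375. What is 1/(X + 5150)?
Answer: 1/2400 ≈ 0.00041667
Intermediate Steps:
X = -2750 (X = -2375 - 375 = -2750)
1/(X + 5150) = 1/(-2750 + 5150) = 1/2400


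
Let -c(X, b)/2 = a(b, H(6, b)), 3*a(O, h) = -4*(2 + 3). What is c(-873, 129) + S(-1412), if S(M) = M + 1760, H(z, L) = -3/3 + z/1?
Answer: 1084/3 ≈ 361.33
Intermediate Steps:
H(z, L) = -1 + z (H(z, L) = -3*1/3 + z*1 = -1 + z)
a(O, h) = -20/3 (a(O, h) = (-4*(2 + 3))/3 = (-4*5)/3 = (1/3)*(-20) = -20/3)
S(M) = 1760 + M
c(X, b) = 40/3 (c(X, b) = -2*(-20/3) = 40/3)
c(-873, 129) + S(-1412) = 40/3 + (1760 - 1412) = 40/3 + 348 = 1084/3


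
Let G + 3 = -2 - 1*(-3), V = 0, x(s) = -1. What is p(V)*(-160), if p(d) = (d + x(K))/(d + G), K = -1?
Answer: -80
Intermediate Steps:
G = -2 (G = -3 + (-2 - 1*(-3)) = -3 + (-2 + 3) = -3 + 1 = -2)
p(d) = (-1 + d)/(-2 + d) (p(d) = (d - 1)/(d - 2) = (-1 + d)/(-2 + d))
p(V)*(-160) = ((-1 + 0)/(-2 + 0))*(-160) = (-1/(-2))*(-160) = -½*(-1)*(-160) = (½)*(-160) = -80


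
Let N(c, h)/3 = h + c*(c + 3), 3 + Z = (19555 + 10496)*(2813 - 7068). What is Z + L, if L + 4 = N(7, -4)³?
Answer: -120104620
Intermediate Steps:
Z = -127867008 (Z = -3 + (19555 + 10496)*(2813 - 7068) = -3 + 30051*(-4255) = -3 - 127867005 = -127867008)
N(c, h) = 3*h + 3*c*(3 + c) (N(c, h) = 3*(h + c*(c + 3)) = 3*(h + c*(3 + c)) = 3*h + 3*c*(3 + c))
L = 7762388 (L = -4 + (3*(-4) + 3*7² + 9*7)³ = -4 + (-12 + 3*49 + 63)³ = -4 + (-12 + 147 + 63)³ = -4 + 198³ = -4 + 7762392 = 7762388)
Z + L = -127867008 + 7762388 = -120104620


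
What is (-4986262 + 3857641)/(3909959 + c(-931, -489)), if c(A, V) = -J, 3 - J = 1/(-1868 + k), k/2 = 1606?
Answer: -1516866624/5254980865 ≈ -0.28865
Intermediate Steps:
k = 3212 (k = 2*1606 = 3212)
J = 4031/1344 (J = 3 - 1/(-1868 + 3212) = 3 - 1/1344 = 4031/1344 ≈ 2.9993)
c(A, V) = -4031/1344 (c(A, V) = -1*4031/1344 = -4031/1344)
(-4986262 + 3857641)/(3909959 + c(-931, -489)) = (-4986262 + 3857641)/(3909959 - 4031/1344) = -1128621/5254980865/1344 = -1128621*1344/5254980865 = -1516866624/5254980865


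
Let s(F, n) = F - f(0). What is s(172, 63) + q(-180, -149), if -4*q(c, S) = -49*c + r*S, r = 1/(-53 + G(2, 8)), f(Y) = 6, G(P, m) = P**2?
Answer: -399793/196 ≈ -2039.8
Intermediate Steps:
r = -1/49 (r = 1/(-53 + 2**2) = 1/(-53 + 4) = 1/(-49) = -1/49 ≈ -0.020408)
s(F, n) = -6 + F (s(F, n) = F - 1*6 = F - 6 = -6 + F)
q(c, S) = S/196 + 49*c/4 (q(c, S) = -(-49*c - S/49)/4 = S/196 + 49*c/4)
s(172, 63) + q(-180, -149) = (-6 + 172) + ((1/196)*(-149) + (49/4)*(-180)) = 166 + (-149/196 - 2205) = 166 - 432329/196 = -399793/196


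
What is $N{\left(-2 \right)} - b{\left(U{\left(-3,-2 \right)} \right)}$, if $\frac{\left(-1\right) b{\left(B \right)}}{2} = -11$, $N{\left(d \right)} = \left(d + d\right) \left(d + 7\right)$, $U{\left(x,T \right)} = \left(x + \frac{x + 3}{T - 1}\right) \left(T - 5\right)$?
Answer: $-42$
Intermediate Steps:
$U{\left(x,T \right)} = \left(-5 + T\right) \left(x + \frac{3 + x}{-1 + T}\right)$ ($U{\left(x,T \right)} = \left(x + \frac{3 + x}{-1 + T}\right) \left(-5 + T\right) = \left(-5 + T\right) \left(x + \frac{3 + x}{-1 + T}\right)$)
$N{\left(d \right)} = 2 d \left(7 + d\right)$
$b{\left(B \right)} = 22$ ($b{\left(B \right)} = \left(-2\right) \left(-11\right) = 22$)
$N{\left(-2 \right)} - b{\left(U{\left(-3,-2 \right)} \right)} = 2 \left(-2\right) \left(7 - 2\right) - 22 = 2 \left(-2\right) 5 - 22 = -20 - 22 = -42$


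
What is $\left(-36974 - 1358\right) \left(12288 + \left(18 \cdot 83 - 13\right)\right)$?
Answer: $-527793308$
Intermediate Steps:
$\left(-36974 - 1358\right) \left(12288 + \left(18 \cdot 83 - 13\right)\right) = - 38332 \left(12288 + \left(1494 - 13\right)\right) = - 38332 \left(12288 + 1481\right) = \left(-38332\right) 13769 = -527793308$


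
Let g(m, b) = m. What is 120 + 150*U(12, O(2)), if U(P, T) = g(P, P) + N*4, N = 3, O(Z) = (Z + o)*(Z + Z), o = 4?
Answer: 3720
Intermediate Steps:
O(Z) = 2*Z*(4 + Z) (O(Z) = (Z + 4)*(Z + Z) = (4 + Z)*(2*Z) = 2*Z*(4 + Z))
U(P, T) = 12 + P (U(P, T) = P + 3*4 = P + 12 = 12 + P)
120 + 150*U(12, O(2)) = 120 + 150*(12 + 12) = 120 + 150*24 = 120 + 3600 = 3720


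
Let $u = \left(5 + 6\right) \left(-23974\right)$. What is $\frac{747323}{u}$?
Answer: $- \frac{747323}{263714} \approx -2.8338$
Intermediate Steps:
$u = -263714$ ($u = 11 \left(-23974\right) = -263714$)
$\frac{747323}{u} = \frac{747323}{-263714} = 747323 \left(- \frac{1}{263714}\right) = - \frac{747323}{263714}$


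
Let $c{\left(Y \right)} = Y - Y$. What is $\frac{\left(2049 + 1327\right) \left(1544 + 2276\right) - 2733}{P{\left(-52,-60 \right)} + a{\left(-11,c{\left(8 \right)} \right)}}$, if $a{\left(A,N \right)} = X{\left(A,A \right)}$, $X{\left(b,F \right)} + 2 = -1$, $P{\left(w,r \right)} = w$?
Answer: $- \frac{12893587}{55} \approx -2.3443 \cdot 10^{5}$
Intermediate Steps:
$c{\left(Y \right)} = 0$
$X{\left(b,F \right)} = -3$ ($X{\left(b,F \right)} = -2 - 1 = -3$)
$a{\left(A,N \right)} = -3$
$\frac{\left(2049 + 1327\right) \left(1544 + 2276\right) - 2733}{P{\left(-52,-60 \right)} + a{\left(-11,c{\left(8 \right)} \right)}} = \frac{\left(2049 + 1327\right) \left(1544 + 2276\right) - 2733}{-52 - 3} = \frac{3376 \cdot 3820 - 2733}{-55} = \left(12896320 - 2733\right) \left(- \frac{1}{55}\right) = 12893587 \left(- \frac{1}{55}\right) = - \frac{12893587}{55}$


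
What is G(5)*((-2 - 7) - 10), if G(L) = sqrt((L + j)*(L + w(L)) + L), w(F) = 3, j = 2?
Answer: -19*sqrt(61) ≈ -148.39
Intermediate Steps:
G(L) = sqrt(L + (2 + L)*(3 + L)) (G(L) = sqrt((L + 2)*(L + 3) + L) = sqrt((2 + L)*(3 + L) + L) = sqrt(L + (2 + L)*(3 + L)))
G(5)*((-2 - 7) - 10) = sqrt(6 + 5**2 + 6*5)*((-2 - 7) - 10) = sqrt(6 + 25 + 30)*(-9 - 10) = sqrt(61)*(-19) = -19*sqrt(61)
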